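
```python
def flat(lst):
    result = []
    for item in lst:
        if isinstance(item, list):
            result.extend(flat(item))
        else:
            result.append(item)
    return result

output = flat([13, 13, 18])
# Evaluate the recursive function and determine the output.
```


flat([13, 13, 18])
Processing each element:
  13 is not a list -> append 13
  13 is not a list -> append 13
  18 is not a list -> append 18
= [13, 13, 18]


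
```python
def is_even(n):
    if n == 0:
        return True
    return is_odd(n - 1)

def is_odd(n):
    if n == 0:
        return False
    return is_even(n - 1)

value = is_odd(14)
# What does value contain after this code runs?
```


is_odd(14)
= is_even(13)
= is_odd(12)
= is_even(11)
= is_odd(10)
= is_even(9)
= is_odd(8)
= is_even(7)
= is_odd(6)
= is_even(5)
= is_odd(4)
= is_even(3)
= is_odd(2)
= is_even(1)
= is_odd(0)
n == 0: return False
= False


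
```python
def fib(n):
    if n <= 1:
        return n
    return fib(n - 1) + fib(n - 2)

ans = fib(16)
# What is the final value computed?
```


fib(16)
= fib(15) + fib(14)
= (fib(14) + fib(13)) + fib(14)
Computing bottom-up: fib(0)=0, fib(1)=1, fib(2)=1, fib(3)=2, fib(4)=3, fib(5)=5, fib(6)=8, fib(7)=13, fib(8)=21, fib(9)=34, fib(10)=55, fib(11)=89, fib(12)=144, fib(13)=233, fib(14)=377, fib(15)=610, fib(16)=987
= 987


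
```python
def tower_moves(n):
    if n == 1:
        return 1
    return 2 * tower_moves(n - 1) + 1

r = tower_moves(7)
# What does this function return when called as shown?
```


tower_moves(7)
= 2 * tower_moves(6) + 1
= 2 * (2 * tower_moves(5) + 1) + 1
= 2 * (2 * (2 * tower_moves(4) + 1) + 1) + 1
= 2 * (2 * (2 * (2 * tower_moves(3) + 1) + 1) + 1) + 1
= 2 * (2 * (2 * (2 * (2 * tower_moves(2) + 1) + 1) + 1) + 1) + 1
= 2 * (2 * (2 * (2 * (2 * (2 * tower_moves(1) + 1) + 1) + 1) + 1) + 1) + 1
Now compute bottom-up:
tower_moves(1) = 1
tower_moves(2) = 2 * 1 + 1 = 3
tower_moves(3) = 2 * 3 + 1 = 7
tower_moves(4) = 2 * 7 + 1 = 15
tower_moves(5) = 2 * 15 + 1 = 31
tower_moves(6) = 2 * 31 + 1 = 63
tower_moves(7) = 2 * 63 + 1 = 127
= 127


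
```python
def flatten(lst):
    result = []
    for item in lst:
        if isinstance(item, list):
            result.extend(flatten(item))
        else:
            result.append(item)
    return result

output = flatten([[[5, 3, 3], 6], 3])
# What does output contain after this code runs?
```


flatten([[[5, 3, 3], 6], 3])
Processing each element:
  [[5, 3, 3], 6] is a list -> flatten recursively -> [5, 3, 3, 6]
  3 is not a list -> append 3
= [5, 3, 3, 6, 3]


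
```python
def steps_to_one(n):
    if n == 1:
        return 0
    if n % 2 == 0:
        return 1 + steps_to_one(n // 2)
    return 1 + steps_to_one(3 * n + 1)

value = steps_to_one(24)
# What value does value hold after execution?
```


steps_to_one(24)
24 is even -> steps_to_one(12)
12 is even -> steps_to_one(6)
6 is even -> steps_to_one(3)
3 is odd -> 3*3+1 = 10 -> steps_to_one(10)
10 is even -> steps_to_one(5)
5 is odd -> 3*5+1 = 16 -> steps_to_one(16)
16 is even -> steps_to_one(8)
8 is even -> steps_to_one(4)
4 is even -> steps_to_one(2)
2 is even -> steps_to_one(1)
Reached 1 after 10 steps
= 10


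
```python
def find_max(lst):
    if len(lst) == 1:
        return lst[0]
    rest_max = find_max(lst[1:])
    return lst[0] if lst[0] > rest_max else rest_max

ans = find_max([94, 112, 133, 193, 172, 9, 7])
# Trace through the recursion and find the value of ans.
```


find_max([94, 112, 133, 193, 172, 9, 7])
= compare 94 with find_max([112, 133, 193, 172, 9, 7])
= compare 112 with find_max([133, 193, 172, 9, 7])
= compare 133 with find_max([193, 172, 9, 7])
= compare 193 with find_max([172, 9, 7])
= compare 172 with find_max([9, 7])
= compare 9 with find_max([7])
Base: find_max([7]) = 7
compare 9 with 7: max = 9
compare 172 with 9: max = 172
compare 193 with 172: max = 193
compare 133 with 193: max = 193
compare 112 with 193: max = 193
compare 94 with 193: max = 193
= 193


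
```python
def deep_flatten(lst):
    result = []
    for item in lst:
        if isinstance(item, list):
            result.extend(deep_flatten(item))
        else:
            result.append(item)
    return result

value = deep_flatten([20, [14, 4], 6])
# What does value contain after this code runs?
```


deep_flatten([20, [14, 4], 6])
Processing each element:
  20 is not a list -> append 20
  [14, 4] is a list -> deep_flatten recursively -> [14, 4]
  6 is not a list -> append 6
= [20, 14, 4, 6]


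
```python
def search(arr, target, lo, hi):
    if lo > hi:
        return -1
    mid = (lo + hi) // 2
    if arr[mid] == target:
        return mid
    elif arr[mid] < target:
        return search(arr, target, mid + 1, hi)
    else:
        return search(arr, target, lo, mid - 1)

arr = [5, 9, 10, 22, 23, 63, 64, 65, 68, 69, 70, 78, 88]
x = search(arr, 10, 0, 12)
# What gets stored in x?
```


search(arr, 10, 0, 12)
lo=0, hi=12, mid=6, arr[mid]=64
64 > 10, search left half
lo=0, hi=5, mid=2, arr[mid]=10
arr[2] == 10, found at index 2
= 2


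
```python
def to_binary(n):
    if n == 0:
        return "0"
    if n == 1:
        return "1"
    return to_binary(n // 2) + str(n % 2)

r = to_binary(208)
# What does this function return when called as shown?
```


to_binary(208)
= to_binary(104) + "0"
= to_binary(52) + "0" + "0"
= to_binary(26) + "0" + "0" + "0"
= to_binary(13) + "0" + "0" + "0" + "0"
= to_binary(6) + "1" + "0" + "0" + "0" + "0"
= to_binary(3) + "0" + "1" + "0" + "0" + "0" + "0"
= to_binary(1) + "1" + "0" + "1" + "0" + "0" + "0" + "0"
= "1" + "1" + "0" + "1" + "0" + "0" + "0" + "0"
= "11010000"


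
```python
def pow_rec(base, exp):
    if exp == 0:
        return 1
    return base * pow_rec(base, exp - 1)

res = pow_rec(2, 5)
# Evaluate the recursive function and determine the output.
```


pow_rec(2, 5)
= 2 * pow_rec(2, 4)
= 2 * 2 * pow_rec(2, 3)
= 2 * 2 * 2 * pow_rec(2, 2)
= 2 * 2 * 2 * 2 * pow_rec(2, 1)
= 2 * 2 * 2 * 2 * 2 * pow_rec(2, 0)
= 2 * 2 * 2 * 2 * 2 * 1
= 32


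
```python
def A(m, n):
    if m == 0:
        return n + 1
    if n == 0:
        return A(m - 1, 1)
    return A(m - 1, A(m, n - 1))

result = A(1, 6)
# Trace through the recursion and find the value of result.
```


A(1, 6)
= A(0, A(1, 5))
First compute A(1, 5) = 7
= A(0, 7)
= 8


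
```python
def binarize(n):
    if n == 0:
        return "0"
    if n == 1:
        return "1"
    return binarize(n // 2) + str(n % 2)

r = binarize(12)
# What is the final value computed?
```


binarize(12)
= binarize(6) + "0"
= binarize(3) + "0" + "0"
= binarize(1) + "1" + "0" + "0"
= "1" + "1" + "0" + "0"
= "1100"


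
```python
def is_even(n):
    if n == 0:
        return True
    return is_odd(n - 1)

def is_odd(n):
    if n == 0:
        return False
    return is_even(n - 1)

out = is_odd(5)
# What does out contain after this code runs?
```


is_odd(5)
= is_even(4)
= is_odd(3)
= is_even(2)
= is_odd(1)
= is_even(0)
n == 0: return True
= True


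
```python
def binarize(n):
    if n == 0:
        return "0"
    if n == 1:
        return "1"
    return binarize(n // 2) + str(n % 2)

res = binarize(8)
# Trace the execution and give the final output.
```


binarize(8)
= binarize(4) + "0"
= binarize(2) + "0" + "0"
= binarize(1) + "0" + "0" + "0"
= "1" + "0" + "0" + "0"
= "1000"


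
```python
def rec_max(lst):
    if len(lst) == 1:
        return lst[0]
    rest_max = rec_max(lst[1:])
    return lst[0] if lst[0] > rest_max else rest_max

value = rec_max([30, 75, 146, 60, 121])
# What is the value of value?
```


rec_max([30, 75, 146, 60, 121])
= compare 30 with rec_max([75, 146, 60, 121])
= compare 75 with rec_max([146, 60, 121])
= compare 146 with rec_max([60, 121])
= compare 60 with rec_max([121])
Base: rec_max([121]) = 121
compare 60 with 121: max = 121
compare 146 with 121: max = 146
compare 75 with 146: max = 146
compare 30 with 146: max = 146
= 146


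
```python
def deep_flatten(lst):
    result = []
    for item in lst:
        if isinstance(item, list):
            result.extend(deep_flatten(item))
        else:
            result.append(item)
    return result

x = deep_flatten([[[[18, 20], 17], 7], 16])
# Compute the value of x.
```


deep_flatten([[[[18, 20], 17], 7], 16])
Processing each element:
  [[[18, 20], 17], 7] is a list -> deep_flatten recursively -> [18, 20, 17, 7]
  16 is not a list -> append 16
= [18, 20, 17, 7, 16]


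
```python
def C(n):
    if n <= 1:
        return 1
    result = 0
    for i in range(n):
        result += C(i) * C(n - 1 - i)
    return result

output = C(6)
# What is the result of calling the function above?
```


C(6)
= sum of C(i) * C(6-1-i) for i in 0..5
First compute sub-values bottom-up:
  C(0) = 1, C(1) = 1
  C(2) = 1*1 + 1*1 = 2
  C(3) = 1*2 + 1*1 + 2*1 = 5
  C(4) = 1*5 + 1*2 + 2*1 + 5*1 = 14
  C(5) = 1*14 + 1*5 + 2*2 + 5*1 + 14*1 = 42
Now C(6):
  C(0)*C(5) = 1*42 = 42
  C(1)*C(4) = 1*14 = 14
  C(2)*C(3) = 2*5 = 10
  C(3)*C(2) = 5*2 = 10
  C(4)*C(1) = 14*1 = 14
  C(5)*C(0) = 42*1 = 42
= 42 + 14 + 10 + 10 + 14 + 42
= 132


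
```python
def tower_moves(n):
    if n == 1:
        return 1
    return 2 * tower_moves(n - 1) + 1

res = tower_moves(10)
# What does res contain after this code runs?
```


tower_moves(10)
= 2 * tower_moves(9) + 1
= 2 * (2 * tower_moves(8) + 1) + 1
= 2 * (2 * (2 * tower_moves(7) + 1) + 1) + 1
= 2 * (2 * (2 * (2 * tower_moves(6) + 1) + 1) + 1) + 1
= 2 * (2 * (2 * (2 * (2 * tower_moves(5) + 1) + 1) + 1) + 1) + 1
= 2 * (2 * (2 * (2 * (2 * (2 * tower_moves(4) + 1) + 1) + 1) + 1) + 1) + 1
= 2 * (2 * (2 * (2 * (2 * (2 * (2 * tower_moves(3) + 1) + 1) + 1) + 1) + 1) + 1) + 1
= 2 * (2 * (2 * (2 * (2 * (2 * (2 * (2 * tower_moves(2) + 1) + 1) + 1) + 1) + 1) + 1) + 1) + 1
= 2 * (2 * (2 * (2 * (2 * (2 * (2 * (2 * (2 * tower_moves(1) + 1) + 1) + 1) + 1) + 1) + 1) + 1) + 1) + 1
Now compute bottom-up:
tower_moves(1) = 1
tower_moves(2) = 2 * 1 + 1 = 3
tower_moves(3) = 2 * 3 + 1 = 7
tower_moves(4) = 2 * 7 + 1 = 15
tower_moves(5) = 2 * 15 + 1 = 31
tower_moves(6) = 2 * 31 + 1 = 63
tower_moves(7) = 2 * 63 + 1 = 127
tower_moves(8) = 2 * 127 + 1 = 255
tower_moves(9) = 2 * 255 + 1 = 511
tower_moves(10) = 2 * 511 + 1 = 1023
= 1023


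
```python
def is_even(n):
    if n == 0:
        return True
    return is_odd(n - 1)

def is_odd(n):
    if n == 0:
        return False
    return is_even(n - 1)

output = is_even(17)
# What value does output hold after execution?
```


is_even(17)
= is_odd(16)
= is_even(15)
= is_odd(14)
= is_even(13)
= is_odd(12)
= is_even(11)
= is_odd(10)
= is_even(9)
= is_odd(8)
= is_even(7)
= is_odd(6)
= is_even(5)
= is_odd(4)
= is_even(3)
= is_odd(2)
= is_even(1)
= is_odd(0)
n == 0: return False
= False


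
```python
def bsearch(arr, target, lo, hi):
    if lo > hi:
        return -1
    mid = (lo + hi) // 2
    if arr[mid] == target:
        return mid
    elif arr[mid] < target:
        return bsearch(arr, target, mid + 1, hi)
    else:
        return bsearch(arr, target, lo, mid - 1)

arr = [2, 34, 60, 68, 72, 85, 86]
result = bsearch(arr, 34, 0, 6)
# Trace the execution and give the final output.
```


bsearch(arr, 34, 0, 6)
lo=0, hi=6, mid=3, arr[mid]=68
68 > 34, search left half
lo=0, hi=2, mid=1, arr[mid]=34
arr[1] == 34, found at index 1
= 1


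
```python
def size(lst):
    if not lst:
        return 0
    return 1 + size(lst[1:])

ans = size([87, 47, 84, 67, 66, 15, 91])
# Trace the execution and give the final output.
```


size([87, 47, 84, 67, 66, 15, 91])
= 1 + size([47, 84, 67, 66, 15, 91])
= 1 + 1 + size([84, 67, 66, 15, 91])
= 1 + 1 + 1 + size([67, 66, 15, 91])
= 1 + 1 + 1 + 1 + size([66, 15, 91])
= 1 + 1 + 1 + 1 + 1 + size([15, 91])
= 1 + 1 + 1 + 1 + 1 + 1 + size([91])
= 1 + 1 + 1 + 1 + 1 + 1 + 1 + size([])
= 1 + 1 + 1 + 1 + 1 + 1 + 1 + 0
= 7


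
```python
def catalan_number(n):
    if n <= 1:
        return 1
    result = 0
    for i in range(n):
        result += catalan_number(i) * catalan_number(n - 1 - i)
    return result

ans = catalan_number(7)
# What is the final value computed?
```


catalan_number(7)
= sum of catalan_number(i) * catalan_number(7-1-i) for i in 0..6
First compute sub-values bottom-up:
  catalan_number(0) = 1, catalan_number(1) = 1
  catalan_number(2) = 1*1 + 1*1 = 2
  catalan_number(3) = 1*2 + 1*1 + 2*1 = 5
  catalan_number(4) = 1*5 + 1*2 + 2*1 + 5*1 = 14
  catalan_number(5) = 1*14 + 1*5 + 2*2 + 5*1 + 14*1 = 42
  catalan_number(6) = 1*42 + 1*14 + 2*5 + 5*2 + 14*1 + 42*1 = 132
Now catalan_number(7):
  catalan_number(0)*catalan_number(6) = 1*132 = 132
  catalan_number(1)*catalan_number(5) = 1*42 = 42
  catalan_number(2)*catalan_number(4) = 2*14 = 28
  catalan_number(3)*catalan_number(3) = 5*5 = 25
  catalan_number(4)*catalan_number(2) = 14*2 = 28
  catalan_number(5)*catalan_number(1) = 42*1 = 42
  catalan_number(6)*catalan_number(0) = 132*1 = 132
= 132 + 42 + 28 + 25 + 28 + 42 + 132
= 429


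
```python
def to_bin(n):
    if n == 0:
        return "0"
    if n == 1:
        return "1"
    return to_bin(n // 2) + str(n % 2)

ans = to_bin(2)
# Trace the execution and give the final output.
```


to_bin(2)
= to_bin(1) + "0"
= "1" + "0"
= "10"


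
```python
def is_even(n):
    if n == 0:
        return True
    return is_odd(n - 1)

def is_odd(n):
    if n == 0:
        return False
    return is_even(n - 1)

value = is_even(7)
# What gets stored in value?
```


is_even(7)
= is_odd(6)
= is_even(5)
= is_odd(4)
= is_even(3)
= is_odd(2)
= is_even(1)
= is_odd(0)
n == 0: return False
= False


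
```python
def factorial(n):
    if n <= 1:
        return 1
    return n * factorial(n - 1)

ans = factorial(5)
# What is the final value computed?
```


factorial(5)
= 5 * factorial(4)
= 5 * 4 * factorial(3)
= 5 * 4 * 3 * factorial(2)
= 5 * 4 * 3 * 2 * factorial(1)
= 5 * 4 * 3 * 2 * 1
= 120


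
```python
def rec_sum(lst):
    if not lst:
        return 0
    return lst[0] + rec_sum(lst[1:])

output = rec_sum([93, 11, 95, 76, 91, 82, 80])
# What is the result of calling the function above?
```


rec_sum([93, 11, 95, 76, 91, 82, 80])
= 93 + rec_sum([11, 95, 76, 91, 82, 80])
= 93 + 11 + rec_sum([95, 76, 91, 82, 80])
= 93 + 11 + 95 + rec_sum([76, 91, 82, 80])
= 93 + 11 + 95 + 76 + rec_sum([91, 82, 80])
= 93 + 11 + 95 + 76 + 91 + rec_sum([82, 80])
= 93 + 11 + 95 + 76 + 91 + 82 + rec_sum([80])
= 93 + 11 + 95 + 76 + 91 + 82 + 80 + rec_sum([])
= 93 + 11 + 95 + 76 + 91 + 82 + 80 + 0
= 528


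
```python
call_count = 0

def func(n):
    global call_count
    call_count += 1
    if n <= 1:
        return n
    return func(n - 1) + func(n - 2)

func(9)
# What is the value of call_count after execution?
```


func(9) calls func(8) and func(7); each non-base call branches into two more.
Let C(k) = total number of calls made by func(k), including the call to func(k) itself.
Base cases: C(0) = 1, C(1) = 1
Recurrence: C(k) = 1 + C(k-1) + C(k-2)
  C(2) = 1 + C(1) + C(0) = 1 + 1 + 1 = 3
  C(3) = 1 + C(2) + C(1) = 1 + 3 + 1 = 5
  C(4) = 1 + C(3) + C(2) = 1 + 5 + 3 = 9
  C(5) = 1 + C(4) + C(3) = 1 + 9 + 5 = 15
  C(6) = 1 + C(5) + C(4) = 1 + 15 + 9 = 25
  C(7) = 1 + C(6) + C(5) = 1 + 25 + 15 = 41
  C(8) = 1 + C(7) + C(6) = 1 + 41 + 25 = 67
  C(9) = 1 + C(8) + C(7) = 1 + 67 + 41 = 109
Total calls = C(9) = 109


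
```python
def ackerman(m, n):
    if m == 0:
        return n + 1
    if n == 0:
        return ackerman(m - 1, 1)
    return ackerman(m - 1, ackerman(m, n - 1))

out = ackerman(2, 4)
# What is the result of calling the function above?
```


ackerman(2, 4)
= ackerman(1, ackerman(2, 3))
First compute ackerman(2, 3) = 9
= ackerman(1, 9)
= 11


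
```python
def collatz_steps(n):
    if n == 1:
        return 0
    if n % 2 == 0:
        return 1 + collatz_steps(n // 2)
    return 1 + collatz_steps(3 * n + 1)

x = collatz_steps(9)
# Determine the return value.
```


collatz_steps(9)
9 is odd -> 3*9+1 = 28 -> collatz_steps(28)
28 is even -> collatz_steps(14)
14 is even -> collatz_steps(7)
7 is odd -> 3*7+1 = 22 -> collatz_steps(22)
22 is even -> collatz_steps(11)
11 is odd -> 3*11+1 = 34 -> collatz_steps(34)
34 is even -> collatz_steps(17)
17 is odd -> 3*17+1 = 52 -> collatz_steps(52)
52 is even -> collatz_steps(26)
26 is even -> collatz_steps(13)
13 is odd -> 3*13+1 = 40 -> collatz_steps(40)
40 is even -> collatz_steps(20)
20 is even -> collatz_steps(10)
10 is even -> collatz_steps(5)
5 is odd -> 3*5+1 = 16 -> collatz_steps(16)
16 is even -> collatz_steps(8)
8 is even -> collatz_steps(4)
4 is even -> collatz_steps(2)
2 is even -> collatz_steps(1)
Reached 1 after 19 steps
= 19


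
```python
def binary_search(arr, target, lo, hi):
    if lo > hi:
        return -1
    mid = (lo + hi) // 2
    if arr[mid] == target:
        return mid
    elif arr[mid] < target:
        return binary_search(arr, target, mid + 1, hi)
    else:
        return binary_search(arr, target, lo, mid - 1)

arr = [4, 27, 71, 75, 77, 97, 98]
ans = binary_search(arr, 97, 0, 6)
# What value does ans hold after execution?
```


binary_search(arr, 97, 0, 6)
lo=0, hi=6, mid=3, arr[mid]=75
75 < 97, search right half
lo=4, hi=6, mid=5, arr[mid]=97
arr[5] == 97, found at index 5
= 5


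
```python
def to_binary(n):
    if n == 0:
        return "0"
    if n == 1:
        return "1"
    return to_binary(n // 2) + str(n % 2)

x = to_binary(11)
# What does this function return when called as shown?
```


to_binary(11)
= to_binary(5) + "1"
= to_binary(2) + "1" + "1"
= to_binary(1) + "0" + "1" + "1"
= "1" + "0" + "1" + "1"
= "1011"


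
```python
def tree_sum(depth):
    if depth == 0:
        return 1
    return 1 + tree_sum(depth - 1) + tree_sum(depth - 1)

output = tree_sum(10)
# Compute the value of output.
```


tree_sum(10)
= 1 + tree_sum(9) + tree_sum(9)
= 1 + 2 * tree_sum(9)
tree_sum(k) = 2^(k+1) - 1
tree_sum(0) = 1
tree_sum(1) = 3
tree_sum(2) = 7
tree_sum(3) = 15
tree_sum(4) = 31
tree_sum(10) = 2^11 - 1 = 2047


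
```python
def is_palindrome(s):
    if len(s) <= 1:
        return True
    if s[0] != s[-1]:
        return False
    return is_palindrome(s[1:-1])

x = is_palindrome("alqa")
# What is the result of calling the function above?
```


is_palindrome("alqa")
"alqa": s[0]='a' == s[-1]='a' -> is_palindrome("lq")
"lq": s[0]='l' != s[-1]='q' -> False
= False


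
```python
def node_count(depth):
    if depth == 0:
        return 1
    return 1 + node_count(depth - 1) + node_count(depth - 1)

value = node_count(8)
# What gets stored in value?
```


node_count(8)
= 1 + node_count(7) + node_count(7)
= 1 + 2 * node_count(7)
node_count(k) = 2^(k+1) - 1
node_count(0) = 1
node_count(1) = 3
node_count(2) = 7
node_count(3) = 15
node_count(4) = 31
node_count(8) = 2^9 - 1 = 511


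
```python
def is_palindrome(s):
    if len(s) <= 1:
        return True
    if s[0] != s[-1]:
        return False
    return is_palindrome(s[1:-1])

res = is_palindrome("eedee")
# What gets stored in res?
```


is_palindrome("eedee")
"eedee": s[0]='e' == s[-1]='e' -> is_palindrome("ede")
"ede": s[0]='e' == s[-1]='e' -> is_palindrome("d")
"d": len <= 1 -> True
= True


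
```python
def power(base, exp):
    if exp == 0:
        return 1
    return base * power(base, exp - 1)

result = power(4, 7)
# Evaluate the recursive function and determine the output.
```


power(4, 7)
= 4 * power(4, 6)
= 4 * 4 * power(4, 5)
= 4 * 4 * 4 * power(4, 4)
= 4 * 4 * 4 * 4 * power(4, 3)
= 4 * 4 * 4 * 4 * 4 * power(4, 2)
= 4 * 4 * 4 * 4 * 4 * 4 * power(4, 1)
= 4 * 4 * 4 * 4 * 4 * 4 * 4 * power(4, 0)
= 4 * 4 * 4 * 4 * 4 * 4 * 4 * 1
= 16384


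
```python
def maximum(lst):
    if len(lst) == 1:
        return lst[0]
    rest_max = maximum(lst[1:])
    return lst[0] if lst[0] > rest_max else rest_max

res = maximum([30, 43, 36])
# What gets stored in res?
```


maximum([30, 43, 36])
= compare 30 with maximum([43, 36])
= compare 43 with maximum([36])
Base: maximum([36]) = 36
compare 43 with 36: max = 43
compare 30 with 43: max = 43
= 43


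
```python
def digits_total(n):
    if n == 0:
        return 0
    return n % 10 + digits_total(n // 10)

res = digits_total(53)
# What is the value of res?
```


digits_total(53)
= 3 + digits_total(5)
= 3 + 5 + digits_total(0)
= 3 + 5 + 0
= 8


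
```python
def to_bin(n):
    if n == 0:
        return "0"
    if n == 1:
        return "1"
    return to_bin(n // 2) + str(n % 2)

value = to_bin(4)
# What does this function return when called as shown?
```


to_bin(4)
= to_bin(2) + "0"
= to_bin(1) + "0" + "0"
= "1" + "0" + "0"
= "100"


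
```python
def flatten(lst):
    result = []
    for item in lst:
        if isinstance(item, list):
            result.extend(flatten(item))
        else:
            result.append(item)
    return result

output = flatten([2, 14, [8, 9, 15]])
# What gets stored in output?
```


flatten([2, 14, [8, 9, 15]])
Processing each element:
  2 is not a list -> append 2
  14 is not a list -> append 14
  [8, 9, 15] is a list -> flatten recursively -> [8, 9, 15]
= [2, 14, 8, 9, 15]


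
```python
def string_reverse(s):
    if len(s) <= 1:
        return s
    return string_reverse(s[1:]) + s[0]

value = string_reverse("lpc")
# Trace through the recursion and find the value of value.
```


string_reverse("lpc")
= string_reverse("pc") + "l"
= string_reverse("c") + "p" + "l"
= "c" + "p" + "l"
= "cpl"


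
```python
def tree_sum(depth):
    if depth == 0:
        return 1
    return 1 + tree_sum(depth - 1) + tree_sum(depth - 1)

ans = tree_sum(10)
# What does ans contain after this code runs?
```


tree_sum(10)
= 1 + tree_sum(9) + tree_sum(9)
= 1 + 2 * tree_sum(9)
tree_sum(k) = 2^(k+1) - 1
tree_sum(0) = 1
tree_sum(1) = 3
tree_sum(2) = 7
tree_sum(3) = 15
tree_sum(4) = 31
tree_sum(10) = 2^11 - 1 = 2047


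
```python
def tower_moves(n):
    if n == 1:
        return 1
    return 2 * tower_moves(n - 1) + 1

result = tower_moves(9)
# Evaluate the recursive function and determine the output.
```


tower_moves(9)
= 2 * tower_moves(8) + 1
= 2 * (2 * tower_moves(7) + 1) + 1
= 2 * (2 * (2 * tower_moves(6) + 1) + 1) + 1
= 2 * (2 * (2 * (2 * tower_moves(5) + 1) + 1) + 1) + 1
= 2 * (2 * (2 * (2 * (2 * tower_moves(4) + 1) + 1) + 1) + 1) + 1
= 2 * (2 * (2 * (2 * (2 * (2 * tower_moves(3) + 1) + 1) + 1) + 1) + 1) + 1
= 2 * (2 * (2 * (2 * (2 * (2 * (2 * tower_moves(2) + 1) + 1) + 1) + 1) + 1) + 1) + 1
= 2 * (2 * (2 * (2 * (2 * (2 * (2 * (2 * tower_moves(1) + 1) + 1) + 1) + 1) + 1) + 1) + 1) + 1
Now compute bottom-up:
tower_moves(1) = 1
tower_moves(2) = 2 * 1 + 1 = 3
tower_moves(3) = 2 * 3 + 1 = 7
tower_moves(4) = 2 * 7 + 1 = 15
tower_moves(5) = 2 * 15 + 1 = 31
tower_moves(6) = 2 * 31 + 1 = 63
tower_moves(7) = 2 * 63 + 1 = 127
tower_moves(8) = 2 * 127 + 1 = 255
tower_moves(9) = 2 * 255 + 1 = 511
= 511


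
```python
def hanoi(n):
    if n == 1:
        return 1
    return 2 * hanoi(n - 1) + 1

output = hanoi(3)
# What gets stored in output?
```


hanoi(3)
= 2 * hanoi(2) + 1
= 2 * (2 * hanoi(1) + 1) + 1
Now compute bottom-up:
hanoi(1) = 1
hanoi(2) = 2 * 1 + 1 = 3
hanoi(3) = 2 * 3 + 1 = 7
= 7


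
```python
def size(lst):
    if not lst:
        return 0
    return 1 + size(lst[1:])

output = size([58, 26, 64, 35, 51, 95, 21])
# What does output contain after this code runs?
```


size([58, 26, 64, 35, 51, 95, 21])
= 1 + size([26, 64, 35, 51, 95, 21])
= 1 + 1 + size([64, 35, 51, 95, 21])
= 1 + 1 + 1 + size([35, 51, 95, 21])
= 1 + 1 + 1 + 1 + size([51, 95, 21])
= 1 + 1 + 1 + 1 + 1 + size([95, 21])
= 1 + 1 + 1 + 1 + 1 + 1 + size([21])
= 1 + 1 + 1 + 1 + 1 + 1 + 1 + size([])
= 1 + 1 + 1 + 1 + 1 + 1 + 1 + 0
= 7


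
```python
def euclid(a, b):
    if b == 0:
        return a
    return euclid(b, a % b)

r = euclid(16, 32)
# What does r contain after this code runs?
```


euclid(16, 32)
= euclid(32, 16 % 32) = euclid(32, 16)
= euclid(16, 32 % 16) = euclid(16, 0)
b == 0, return a = 16


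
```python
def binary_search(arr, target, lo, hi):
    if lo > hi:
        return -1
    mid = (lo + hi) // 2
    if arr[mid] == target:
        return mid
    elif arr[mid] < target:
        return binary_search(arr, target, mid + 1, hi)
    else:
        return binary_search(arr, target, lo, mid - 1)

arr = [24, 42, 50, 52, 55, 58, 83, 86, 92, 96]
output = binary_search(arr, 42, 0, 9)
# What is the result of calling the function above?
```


binary_search(arr, 42, 0, 9)
lo=0, hi=9, mid=4, arr[mid]=55
55 > 42, search left half
lo=0, hi=3, mid=1, arr[mid]=42
arr[1] == 42, found at index 1
= 1


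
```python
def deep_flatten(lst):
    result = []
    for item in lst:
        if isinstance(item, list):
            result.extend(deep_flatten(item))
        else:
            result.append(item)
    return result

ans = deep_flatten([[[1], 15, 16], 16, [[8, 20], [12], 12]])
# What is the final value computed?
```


deep_flatten([[[1], 15, 16], 16, [[8, 20], [12], 12]])
Processing each element:
  [[1], 15, 16] is a list -> deep_flatten recursively -> [1, 15, 16]
  16 is not a list -> append 16
  [[8, 20], [12], 12] is a list -> deep_flatten recursively -> [8, 20, 12, 12]
= [1, 15, 16, 16, 8, 20, 12, 12]


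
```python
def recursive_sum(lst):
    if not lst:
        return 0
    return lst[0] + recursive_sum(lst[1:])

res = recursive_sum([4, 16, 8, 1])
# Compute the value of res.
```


recursive_sum([4, 16, 8, 1])
= 4 + recursive_sum([16, 8, 1])
= 4 + 16 + recursive_sum([8, 1])
= 4 + 16 + 8 + recursive_sum([1])
= 4 + 16 + 8 + 1 + recursive_sum([])
= 4 + 16 + 8 + 1 + 0
= 29


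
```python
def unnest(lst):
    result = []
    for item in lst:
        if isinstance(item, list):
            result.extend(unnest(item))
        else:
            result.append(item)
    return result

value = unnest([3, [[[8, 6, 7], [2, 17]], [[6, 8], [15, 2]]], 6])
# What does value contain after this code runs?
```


unnest([3, [[[8, 6, 7], [2, 17]], [[6, 8], [15, 2]]], 6])
Processing each element:
  3 is not a list -> append 3
  [[[8, 6, 7], [2, 17]], [[6, 8], [15, 2]]] is a list -> unnest recursively -> [8, 6, 7, 2, 17, 6, 8, 15, 2]
  6 is not a list -> append 6
= [3, 8, 6, 7, 2, 17, 6, 8, 15, 2, 6]


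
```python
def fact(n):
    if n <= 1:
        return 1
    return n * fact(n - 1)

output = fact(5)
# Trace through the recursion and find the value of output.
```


fact(5)
= 5 * fact(4)
= 5 * 4 * fact(3)
= 5 * 4 * 3 * fact(2)
= 5 * 4 * 3 * 2 * fact(1)
= 5 * 4 * 3 * 2 * 1
= 120


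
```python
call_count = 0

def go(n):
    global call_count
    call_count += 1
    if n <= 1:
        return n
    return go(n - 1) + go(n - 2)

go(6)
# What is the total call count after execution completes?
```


go(6) calls go(5) and go(4); each non-base call branches into two more.
Let C(k) = total number of calls made by go(k), including the call to go(k) itself.
Base cases: C(0) = 1, C(1) = 1
Recurrence: C(k) = 1 + C(k-1) + C(k-2)
  C(2) = 1 + C(1) + C(0) = 1 + 1 + 1 = 3
  C(3) = 1 + C(2) + C(1) = 1 + 3 + 1 = 5
  C(4) = 1 + C(3) + C(2) = 1 + 5 + 3 = 9
  C(5) = 1 + C(4) + C(3) = 1 + 9 + 5 = 15
  C(6) = 1 + C(5) + C(4) = 1 + 15 + 9 = 25
Total calls = C(6) = 25


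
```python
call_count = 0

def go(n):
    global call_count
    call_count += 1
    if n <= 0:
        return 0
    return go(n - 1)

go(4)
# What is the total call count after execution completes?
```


go(4) calls go(3) calls ... calls go(0)
Total calls: 4 + 1 (for base case) = 5


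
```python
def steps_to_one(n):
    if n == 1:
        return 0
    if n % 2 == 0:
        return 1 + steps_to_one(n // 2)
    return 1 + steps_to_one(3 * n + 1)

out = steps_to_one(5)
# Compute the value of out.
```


steps_to_one(5)
5 is odd -> 3*5+1 = 16 -> steps_to_one(16)
16 is even -> steps_to_one(8)
8 is even -> steps_to_one(4)
4 is even -> steps_to_one(2)
2 is even -> steps_to_one(1)
Reached 1 after 5 steps
= 5


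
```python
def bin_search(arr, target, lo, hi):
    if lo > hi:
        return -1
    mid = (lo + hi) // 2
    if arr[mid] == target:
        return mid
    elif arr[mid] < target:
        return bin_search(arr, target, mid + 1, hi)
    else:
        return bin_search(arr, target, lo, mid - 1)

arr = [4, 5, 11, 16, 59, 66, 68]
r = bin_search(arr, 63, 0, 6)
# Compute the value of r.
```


bin_search(arr, 63, 0, 6)
lo=0, hi=6, mid=3, arr[mid]=16
16 < 63, search right half
lo=4, hi=6, mid=5, arr[mid]=66
66 > 63, search left half
lo=4, hi=4, mid=4, arr[mid]=59
59 < 63, search right half
lo > hi, target not found, return -1
= -1


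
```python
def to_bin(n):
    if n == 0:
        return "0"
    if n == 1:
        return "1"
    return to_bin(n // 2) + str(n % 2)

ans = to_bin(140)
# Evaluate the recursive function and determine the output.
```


to_bin(140)
= to_bin(70) + "0"
= to_bin(35) + "0" + "0"
= to_bin(17) + "1" + "0" + "0"
= to_bin(8) + "1" + "1" + "0" + "0"
= to_bin(4) + "0" + "1" + "1" + "0" + "0"
= to_bin(2) + "0" + "0" + "1" + "1" + "0" + "0"
= to_bin(1) + "0" + "0" + "0" + "1" + "1" + "0" + "0"
= "1" + "0" + "0" + "0" + "1" + "1" + "0" + "0"
= "10001100"


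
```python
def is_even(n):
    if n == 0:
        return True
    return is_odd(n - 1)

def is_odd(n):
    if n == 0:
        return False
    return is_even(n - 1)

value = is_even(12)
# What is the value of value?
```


is_even(12)
= is_odd(11)
= is_even(10)
= is_odd(9)
= is_even(8)
= is_odd(7)
= is_even(6)
= is_odd(5)
= is_even(4)
= is_odd(3)
= is_even(2)
= is_odd(1)
= is_even(0)
n == 0: return True
= True


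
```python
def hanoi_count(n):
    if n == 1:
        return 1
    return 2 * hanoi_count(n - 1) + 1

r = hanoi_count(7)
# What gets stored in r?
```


hanoi_count(7)
= 2 * hanoi_count(6) + 1
= 2 * (2 * hanoi_count(5) + 1) + 1
= 2 * (2 * (2 * hanoi_count(4) + 1) + 1) + 1
= 2 * (2 * (2 * (2 * hanoi_count(3) + 1) + 1) + 1) + 1
= 2 * (2 * (2 * (2 * (2 * hanoi_count(2) + 1) + 1) + 1) + 1) + 1
= 2 * (2 * (2 * (2 * (2 * (2 * hanoi_count(1) + 1) + 1) + 1) + 1) + 1) + 1
Now compute bottom-up:
hanoi_count(1) = 1
hanoi_count(2) = 2 * 1 + 1 = 3
hanoi_count(3) = 2 * 3 + 1 = 7
hanoi_count(4) = 2 * 7 + 1 = 15
hanoi_count(5) = 2 * 15 + 1 = 31
hanoi_count(6) = 2 * 31 + 1 = 63
hanoi_count(7) = 2 * 63 + 1 = 127
= 127


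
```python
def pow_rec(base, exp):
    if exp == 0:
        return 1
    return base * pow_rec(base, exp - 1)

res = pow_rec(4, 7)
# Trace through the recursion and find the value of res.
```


pow_rec(4, 7)
= 4 * pow_rec(4, 6)
= 4 * 4 * pow_rec(4, 5)
= 4 * 4 * 4 * pow_rec(4, 4)
= 4 * 4 * 4 * 4 * pow_rec(4, 3)
= 4 * 4 * 4 * 4 * 4 * pow_rec(4, 2)
= 4 * 4 * 4 * 4 * 4 * 4 * pow_rec(4, 1)
= 4 * 4 * 4 * 4 * 4 * 4 * 4 * pow_rec(4, 0)
= 4 * 4 * 4 * 4 * 4 * 4 * 4 * 1
= 16384


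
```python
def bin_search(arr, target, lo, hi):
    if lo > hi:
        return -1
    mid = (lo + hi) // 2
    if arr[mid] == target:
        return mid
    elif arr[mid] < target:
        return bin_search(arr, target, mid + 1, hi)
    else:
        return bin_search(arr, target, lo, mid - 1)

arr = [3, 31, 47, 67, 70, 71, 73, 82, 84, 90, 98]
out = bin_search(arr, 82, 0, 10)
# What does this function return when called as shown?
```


bin_search(arr, 82, 0, 10)
lo=0, hi=10, mid=5, arr[mid]=71
71 < 82, search right half
lo=6, hi=10, mid=8, arr[mid]=84
84 > 82, search left half
lo=6, hi=7, mid=6, arr[mid]=73
73 < 82, search right half
lo=7, hi=7, mid=7, arr[mid]=82
arr[7] == 82, found at index 7
= 7


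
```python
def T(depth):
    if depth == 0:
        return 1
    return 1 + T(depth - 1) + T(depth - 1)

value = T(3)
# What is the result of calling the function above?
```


T(3)
= 1 + T(2) + T(2)
= 1 + 2 * T(2)
T(k) = 2^(k+1) - 1
T(0) = 1
T(1) = 3
T(2) = 7
T(3) = 15
T(3) = 2^4 - 1 = 15


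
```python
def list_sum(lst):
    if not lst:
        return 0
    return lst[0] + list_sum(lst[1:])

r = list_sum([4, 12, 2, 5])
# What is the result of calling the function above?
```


list_sum([4, 12, 2, 5])
= 4 + list_sum([12, 2, 5])
= 4 + 12 + list_sum([2, 5])
= 4 + 12 + 2 + list_sum([5])
= 4 + 12 + 2 + 5 + list_sum([])
= 4 + 12 + 2 + 5 + 0
= 23


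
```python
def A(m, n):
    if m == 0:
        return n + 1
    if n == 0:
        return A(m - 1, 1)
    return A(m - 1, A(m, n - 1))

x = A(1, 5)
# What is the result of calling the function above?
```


A(1, 5)
= A(0, A(1, 4))
First compute A(1, 4) = 6
= A(0, 6)
= 7


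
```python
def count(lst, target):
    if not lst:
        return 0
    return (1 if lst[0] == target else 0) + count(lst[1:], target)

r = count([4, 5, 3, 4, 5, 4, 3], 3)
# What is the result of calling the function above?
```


count([4, 5, 3, 4, 5, 4, 3], 3)
lst[0]=4 != 3: 0 + count([5, 3, 4, 5, 4, 3], 3)
lst[0]=5 != 3: 0 + count([3, 4, 5, 4, 3], 3)
lst[0]=3 == 3: 1 + count([4, 5, 4, 3], 3)
lst[0]=4 != 3: 0 + count([5, 4, 3], 3)
lst[0]=5 != 3: 0 + count([4, 3], 3)
lst[0]=4 != 3: 0 + count([3], 3)
lst[0]=3 == 3: 1 + count([], 3)
= 2


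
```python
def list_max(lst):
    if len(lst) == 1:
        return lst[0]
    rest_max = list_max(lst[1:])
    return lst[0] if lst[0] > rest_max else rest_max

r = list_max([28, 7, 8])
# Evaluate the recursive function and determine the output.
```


list_max([28, 7, 8])
= compare 28 with list_max([7, 8])
= compare 7 with list_max([8])
Base: list_max([8]) = 8
compare 7 with 8: max = 8
compare 28 with 8: max = 28
= 28


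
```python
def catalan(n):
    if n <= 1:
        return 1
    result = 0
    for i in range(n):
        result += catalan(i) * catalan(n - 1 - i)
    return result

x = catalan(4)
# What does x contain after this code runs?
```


catalan(4)
= sum of catalan(i) * catalan(4-1-i) for i in 0..3
First compute sub-values bottom-up:
  catalan(0) = 1, catalan(1) = 1
  catalan(2) = 1*1 + 1*1 = 2
  catalan(3) = 1*2 + 1*1 + 2*1 = 5
Now catalan(4):
  catalan(0)*catalan(3) = 1*5 = 5
  catalan(1)*catalan(2) = 1*2 = 2
  catalan(2)*catalan(1) = 2*1 = 2
  catalan(3)*catalan(0) = 5*1 = 5
= 5 + 2 + 2 + 5
= 14


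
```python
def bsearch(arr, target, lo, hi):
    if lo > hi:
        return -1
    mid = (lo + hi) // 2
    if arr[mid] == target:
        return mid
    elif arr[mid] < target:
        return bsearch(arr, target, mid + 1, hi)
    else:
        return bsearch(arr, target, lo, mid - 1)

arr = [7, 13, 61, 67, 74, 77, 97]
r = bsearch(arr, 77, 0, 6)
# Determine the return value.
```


bsearch(arr, 77, 0, 6)
lo=0, hi=6, mid=3, arr[mid]=67
67 < 77, search right half
lo=4, hi=6, mid=5, arr[mid]=77
arr[5] == 77, found at index 5
= 5


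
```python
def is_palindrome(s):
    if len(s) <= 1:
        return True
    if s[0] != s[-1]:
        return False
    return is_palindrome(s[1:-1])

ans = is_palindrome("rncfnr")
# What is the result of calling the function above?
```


is_palindrome("rncfnr")
"rncfnr": s[0]='r' == s[-1]='r' -> is_palindrome("ncfn")
"ncfn": s[0]='n' == s[-1]='n' -> is_palindrome("cf")
"cf": s[0]='c' != s[-1]='f' -> False
= False


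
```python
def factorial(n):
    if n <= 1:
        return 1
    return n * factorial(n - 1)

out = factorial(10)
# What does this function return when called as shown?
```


factorial(10)
= 10 * factorial(9)
= 10 * 9 * factorial(8)
= 10 * 9 * 8 * factorial(7)
= 10 * 9 * 8 * 7 * factorial(6)
= 10 * 9 * 8 * 7 * 6 * factorial(5)
= 10 * 9 * 8 * 7 * 6 * 5 * factorial(4)
= 10 * 9 * 8 * 7 * 6 * 5 * 4 * factorial(3)
= 10 * 9 * 8 * 7 * 6 * 5 * 4 * 3 * factorial(2)
= 10 * 9 * 8 * 7 * 6 * 5 * 4 * 3 * 2 * factorial(1)
= 10 * 9 * 8 * 7 * 6 * 5 * 4 * 3 * 2 * 1
= 3628800


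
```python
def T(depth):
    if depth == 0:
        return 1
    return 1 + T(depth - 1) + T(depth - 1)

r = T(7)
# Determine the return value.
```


T(7)
= 1 + T(6) + T(6)
= 1 + 2 * T(6)
T(k) = 2^(k+1) - 1
T(0) = 1
T(1) = 3
T(2) = 7
T(3) = 15
T(4) = 31
T(7) = 2^8 - 1 = 255


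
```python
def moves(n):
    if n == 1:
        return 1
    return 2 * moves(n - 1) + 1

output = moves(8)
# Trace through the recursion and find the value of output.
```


moves(8)
= 2 * moves(7) + 1
= 2 * (2 * moves(6) + 1) + 1
= 2 * (2 * (2 * moves(5) + 1) + 1) + 1
= 2 * (2 * (2 * (2 * moves(4) + 1) + 1) + 1) + 1
= 2 * (2 * (2 * (2 * (2 * moves(3) + 1) + 1) + 1) + 1) + 1
= 2 * (2 * (2 * (2 * (2 * (2 * moves(2) + 1) + 1) + 1) + 1) + 1) + 1
= 2 * (2 * (2 * (2 * (2 * (2 * (2 * moves(1) + 1) + 1) + 1) + 1) + 1) + 1) + 1
Now compute bottom-up:
moves(1) = 1
moves(2) = 2 * 1 + 1 = 3
moves(3) = 2 * 3 + 1 = 7
moves(4) = 2 * 7 + 1 = 15
moves(5) = 2 * 15 + 1 = 31
moves(6) = 2 * 31 + 1 = 63
moves(7) = 2 * 63 + 1 = 127
moves(8) = 2 * 127 + 1 = 255
= 255


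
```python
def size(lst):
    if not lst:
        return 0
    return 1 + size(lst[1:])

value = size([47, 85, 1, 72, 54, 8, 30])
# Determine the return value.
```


size([47, 85, 1, 72, 54, 8, 30])
= 1 + size([85, 1, 72, 54, 8, 30])
= 1 + 1 + size([1, 72, 54, 8, 30])
= 1 + 1 + 1 + size([72, 54, 8, 30])
= 1 + 1 + 1 + 1 + size([54, 8, 30])
= 1 + 1 + 1 + 1 + 1 + size([8, 30])
= 1 + 1 + 1 + 1 + 1 + 1 + size([30])
= 1 + 1 + 1 + 1 + 1 + 1 + 1 + size([])
= 1 + 1 + 1 + 1 + 1 + 1 + 1 + 0
= 7


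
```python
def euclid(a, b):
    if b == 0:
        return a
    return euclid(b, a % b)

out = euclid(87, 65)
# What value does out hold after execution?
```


euclid(87, 65)
= euclid(65, 87 % 65) = euclid(65, 22)
= euclid(22, 65 % 22) = euclid(22, 21)
= euclid(21, 22 % 21) = euclid(21, 1)
= euclid(1, 21 % 1) = euclid(1, 0)
b == 0, return a = 1


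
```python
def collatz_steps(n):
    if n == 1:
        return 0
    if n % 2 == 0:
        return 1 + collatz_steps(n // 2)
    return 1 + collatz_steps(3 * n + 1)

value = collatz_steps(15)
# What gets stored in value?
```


collatz_steps(15)
15 is odd -> 3*15+1 = 46 -> collatz_steps(46)
46 is even -> collatz_steps(23)
23 is odd -> 3*23+1 = 70 -> collatz_steps(70)
70 is even -> collatz_steps(35)
35 is odd -> 3*35+1 = 106 -> collatz_steps(106)
106 is even -> collatz_steps(53)
53 is odd -> 3*53+1 = 160 -> collatz_steps(160)
160 is even -> collatz_steps(80)
80 is even -> collatz_steps(40)
40 is even -> collatz_steps(20)
20 is even -> collatz_steps(10)
10 is even -> collatz_steps(5)
5 is odd -> 3*5+1 = 16 -> collatz_steps(16)
16 is even -> collatz_steps(8)
8 is even -> collatz_steps(4)
4 is even -> collatz_steps(2)
2 is even -> collatz_steps(1)
Reached 1 after 17 steps
= 17


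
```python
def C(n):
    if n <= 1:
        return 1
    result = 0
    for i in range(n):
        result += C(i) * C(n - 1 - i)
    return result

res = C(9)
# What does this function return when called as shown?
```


C(9)
= sum of C(i) * C(9-1-i) for i in 0..8
First compute sub-values bottom-up:
  C(0) = 1, C(1) = 1
  C(2) = 1*1 + 1*1 = 2
  C(3) = 1*2 + 1*1 + 2*1 = 5
  C(4) = 1*5 + 1*2 + 2*1 + 5*1 = 14
  C(5) = 1*14 + 1*5 + 2*2 + 5*1 + 14*1 = 42
  C(6) = 1*42 + 1*14 + 2*5 + 5*2 + 14*1 + 42*1 = 132
  C(7) = 1*132 + 1*42 + 2*14 + 5*5 + 14*2 + 42*1 + 132*1 = 429
  C(8) = 1*429 + 1*132 + 2*42 + 5*14 + 14*5 + 42*2 + 132*1 + 429*1 = 1430
Now C(9):
  C(0)*C(8) = 1*1430 = 1430
  C(1)*C(7) = 1*429 = 429
  C(2)*C(6) = 2*132 = 264
  C(3)*C(5) = 5*42 = 210
  C(4)*C(4) = 14*14 = 196
  C(5)*C(3) = 42*5 = 210
  C(6)*C(2) = 132*2 = 264
  C(7)*C(1) = 429*1 = 429
  C(8)*C(0) = 1430*1 = 1430
= 1430 + 429 + 264 + 210 + 196 + 210 + 264 + 429 + 1430
= 4862


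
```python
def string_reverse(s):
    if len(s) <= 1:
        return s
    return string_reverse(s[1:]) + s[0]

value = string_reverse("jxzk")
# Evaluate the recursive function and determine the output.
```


string_reverse("jxzk")
= string_reverse("xzk") + "j"
= string_reverse("zk") + "x" + "j"
= string_reverse("k") + "z" + "x" + "j"
= "k" + "z" + "x" + "j"
= "kzxj"


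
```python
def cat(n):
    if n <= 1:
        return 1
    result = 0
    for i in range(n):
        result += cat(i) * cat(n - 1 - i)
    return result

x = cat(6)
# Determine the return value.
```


cat(6)
= sum of cat(i) * cat(6-1-i) for i in 0..5
First compute sub-values bottom-up:
  cat(0) = 1, cat(1) = 1
  cat(2) = 1*1 + 1*1 = 2
  cat(3) = 1*2 + 1*1 + 2*1 = 5
  cat(4) = 1*5 + 1*2 + 2*1 + 5*1 = 14
  cat(5) = 1*14 + 1*5 + 2*2 + 5*1 + 14*1 = 42
Now cat(6):
  cat(0)*cat(5) = 1*42 = 42
  cat(1)*cat(4) = 1*14 = 14
  cat(2)*cat(3) = 2*5 = 10
  cat(3)*cat(2) = 5*2 = 10
  cat(4)*cat(1) = 14*1 = 14
  cat(5)*cat(0) = 42*1 = 42
= 42 + 14 + 10 + 10 + 14 + 42
= 132


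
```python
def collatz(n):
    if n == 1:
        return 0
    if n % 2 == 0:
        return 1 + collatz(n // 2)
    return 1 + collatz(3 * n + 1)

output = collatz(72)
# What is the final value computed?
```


collatz(72)
72 is even -> collatz(36)
36 is even -> collatz(18)
18 is even -> collatz(9)
9 is odd -> 3*9+1 = 28 -> collatz(28)
28 is even -> collatz(14)
14 is even -> collatz(7)
7 is odd -> 3*7+1 = 22 -> collatz(22)
22 is even -> collatz(11)
11 is odd -> 3*11+1 = 34 -> collatz(34)
34 is even -> collatz(17)
17 is odd -> 3*17+1 = 52 -> collatz(52)
52 is even -> collatz(26)
26 is even -> collatz(13)
13 is odd -> 3*13+1 = 40 -> collatz(40)
40 is even -> collatz(20)
20 is even -> collatz(10)
10 is even -> collatz(5)
5 is odd -> 3*5+1 = 16 -> collatz(16)
16 is even -> collatz(8)
8 is even -> collatz(4)
4 is even -> collatz(2)
2 is even -> collatz(1)
Reached 1 after 22 steps
= 22
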